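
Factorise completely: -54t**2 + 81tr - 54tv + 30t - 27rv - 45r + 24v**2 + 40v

Group: -6t(9t - 3v - 5) + (9r - 8v)(9t - 3v - 5); both groups contain (9t - 3v - 5).

-(6t - 9r + 8v)(9t - 3v - 5)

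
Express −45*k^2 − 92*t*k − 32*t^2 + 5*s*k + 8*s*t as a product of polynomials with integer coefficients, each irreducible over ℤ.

(s − 4*t − 9*k)*(8*t + 5*k)

Group: s*(8*t + 5*k) + (−4*t − 9*k)*(8*t + 5*k); both groups contain (8*t + 5*k).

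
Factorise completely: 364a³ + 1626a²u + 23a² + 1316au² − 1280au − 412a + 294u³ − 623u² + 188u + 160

(13a + 7u − 8)(4a + 14u + 5)(7a + 3u − 4)

Group: 13a(28a² + 110au + 19a + 42u² − 41u − 20) + (7u − 8)(28a² + 110au + 19a + 42u² − 41u − 20); both groups contain (28a² + 110au + 19a + 42u² − 41u − 20), so (13a + 7u − 8) is a factor with cofactor 28a² + 110au + 19a + 42u² − 41u − 20.
The cofactor groups again: 28a² + 110au + 19a + 42u² − 41u − 20 = 7a(4a + 14u + 5) + (3u − 4)(4a + 14u + 5); both groups contain (4a + 14u + 5), giving (7a + 3u − 4)(4a + 14u + 5).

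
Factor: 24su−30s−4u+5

(4u−5)(6s−1)

Group as (24su−30s) + (−4u+5) = 6s(4u−5) − (4u−5).
Both groups share the factor (4u−5).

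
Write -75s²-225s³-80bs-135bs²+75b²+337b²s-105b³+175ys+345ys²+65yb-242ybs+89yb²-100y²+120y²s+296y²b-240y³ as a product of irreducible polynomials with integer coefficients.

Group: 5y(-48y²+88yb-24ys-20y-35b²+54bs+25b+45s²+15s) + (3b-5s)(-48y²+88yb-24ys-20y-35b²+54bs+25b+45s²+15s); both groups contain (-48y²+88yb-24ys-20y-35b²+54bs+25b+45s²+15s), so (5y+3b-5s) is a factor with cofactor -48y²+88yb-24ys-20y-35b²+54bs+25b+45s²+15s.
The cofactor groups again: -48y²+88yb-24ys-20y-35b²+54bs+25b+45s²+15s = -4y(12y-7b+15s+5) + (5b+3s)(12y-7b+15s+5); both groups contain (12y-7b+15s+5), giving -(4y-5b-3s)(12y-7b+15s+5).

-(4y-5b-3s)(12y-7b+15s+5)(5y+3b-5s)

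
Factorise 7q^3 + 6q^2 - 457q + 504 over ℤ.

(7q - 8)(q + 9)(q - 7)

Testing divisors of the constant over divisors of the leading coefficient, q = -9 is a root, so (q + 9) is a factor; dividing leaves 7q^2 - 57q + 56.
The remaining quadratic factors as (7q - 8)(q - 7).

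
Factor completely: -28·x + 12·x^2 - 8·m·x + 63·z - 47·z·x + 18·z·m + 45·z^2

(9·z - 4·x)·(5·z + 2·m - 3·x + 7)

Group: 5·z·(9·z - 4·x) + (2·m - 3·x + 7)·(9·z - 4·x); both groups contain (9·z - 4·x).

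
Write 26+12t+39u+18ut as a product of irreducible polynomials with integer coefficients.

(3u+2)(6t+13)

Group as (18ut+39u) + (12t+26) = 3u(6t+13) + 2(6t+13).
Both groups share the factor (6t+13).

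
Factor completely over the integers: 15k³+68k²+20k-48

(3k-2)(5k+6)(k+4)

Among the possible rational roots, k = -6/5 is a root, so (5k+6) is a factor; dividing leaves 3k²+10k-8.
The remaining quadratic factors as (k+4)(3k-2).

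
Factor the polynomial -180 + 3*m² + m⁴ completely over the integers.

(m² + 15)*(m² - 12)

Substitute u = m² to get a quadratic in u, then factor.
m² + 15 is irreducible over ℤ (always positive, so no real roots).
m² - 12 is irreducible over ℤ (12 is not a perfect square).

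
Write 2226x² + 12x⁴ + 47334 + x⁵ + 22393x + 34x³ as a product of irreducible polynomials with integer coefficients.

(x + 14)(x + 3)(x + 7)(x² − 12x + 161)

Trying the rational-root candidates, x = −14 is a root, giving the factor (x + 14) and quotient x⁴ − 2x³ + 62x² + 1358x + 3381.
Then x = −3 is a root, so (x + 3) divides it; the quotient is x³ − 5x² + 77x + 1127.
Next, x = −7 is a root, giving the factor (x + 7) and quotient x² − 12x + 161.
The quadratic x² − 12x + 161 has discriminant −500 < 0 and is irreducible over ℤ.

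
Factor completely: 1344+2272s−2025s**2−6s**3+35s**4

By the rational root theorem, s = 8/5 is a root, so (5s−8) divides it; the quotient is 7s**3+10s**2−389s−168.
Then s = −3/7 is a root, so (7s+3) divides it; the quotient is s**2+s−56.
The remaining quadratic factors as (s−7)(s+8).

(5s−8)(7s+3)(s+8)(s−7)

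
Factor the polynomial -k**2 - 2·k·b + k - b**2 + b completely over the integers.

-(k + b)·(k + b - 1)

Group: -k·(k + b) + (-b + 1)·(k + b); both groups contain (k + b).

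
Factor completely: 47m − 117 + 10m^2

Need a pair with product 10·(−117) = −1170 and sum 47: that's 65 and −18.
Split the middle term: 10m^2 + 65m − 18m − 117 = 5m(2m + 13) − 9(2m + 13).

(2m + 13)(5m − 9)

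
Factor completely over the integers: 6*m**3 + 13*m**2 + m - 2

(2*m + 1)*(3*m - 1)*(m + 2)

By the rational root theorem, m = -1/2 is a root, so (2*m + 1) divides it; the quotient is 3*m**2 + 5*m - 2.
The remaining quadratic factors as (3*m - 1)(m + 2).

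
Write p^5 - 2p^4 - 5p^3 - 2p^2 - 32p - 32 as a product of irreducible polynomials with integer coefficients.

Trying the rational-root candidates, p = -2 is a root, so (p + 2) is a factor; dividing leaves p^4 - 4p^3 + 3p^2 - 8p - 16.
Continuing, p = -1 is a root, so (p + 1) is a factor; dividing leaves p^3 - 5p^2 + 8p - 16.
Then p = 4 is a root, giving the factor (p - 4) and quotient p^2 - p + 4.
The quadratic p^2 - p + 4 has discriminant -15 < 0 and is irreducible over ℤ.

(p + 1)(p + 2)(p - 4)(p^2 - p + 4)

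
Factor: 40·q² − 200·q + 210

10·(2·q − 3)·(2·q − 7)

Pull out the common factor 10, then factor the remaining trinomial.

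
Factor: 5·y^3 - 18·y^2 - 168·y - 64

(5·y + 2)·(y + 4)·(y - 8)

Testing divisors of the constant over divisors of the leading coefficient, y = -2/5 is a root, so (5·y + 2) divides it; the quotient is y^2 - 4·y - 32.
The remaining quadratic factors as (y + 4)(y - 8).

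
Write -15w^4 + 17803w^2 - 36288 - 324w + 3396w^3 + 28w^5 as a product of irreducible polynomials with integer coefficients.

(4w + 7)(7w - 9)(w + 4)(w^2 - 5w + 144)

Testing divisors of the constant over divisors of the leading coefficient, w = -4 is a root, giving the factor (w + 4) and quotient 28w^4 - 127w^3 + 3904w^2 + 2187w - 9072.
Then w = -7/4 is a root, so (4w + 7) divides it; the quotient is 7w^3 - 44w^2 + 1053w - 1296.
Next, w = 9/7 is a root, giving the factor (7w - 9) and quotient w^2 - 5w + 144.
The quadratic w^2 - 5w + 144 has discriminant -551 < 0 and is irreducible over ℤ.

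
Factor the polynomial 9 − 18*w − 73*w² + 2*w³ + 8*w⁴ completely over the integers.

(2*w + 1)*(4*w − 1)*(w + 3)*(w − 3)

By the rational root theorem, w = 1/4 is a root, giving the factor (4*w − 1) and quotient 2*w³ + w² − 18*w − 9.
Then w = −1/2 is a root, giving the factor (2*w + 1) and quotient w² − 9.
The remaining quadratic factors as (w + 3)(w − 3).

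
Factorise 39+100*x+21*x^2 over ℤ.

(3*x+13)*(7*x+3)

Need a pair with product 21·39 = 819 and sum 100: that's 9 and 91.
Split the middle term: 21*x^2+9*x + 91*x+39 = 3*x*(7*x+3) + 13*(7*x+3).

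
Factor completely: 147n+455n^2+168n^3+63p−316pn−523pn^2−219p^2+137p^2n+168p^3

(8p−3n−7)(7p−8n−3)(3p+7n)

Group: 8p(21p^2+25pn−9p−56n^2−21n) + (−3n−7)(21p^2+25pn−9p−56n^2−21n); both groups contain (21p^2+25pn−9p−56n^2−21n), so (8p−3n−7) is a factor with cofactor 21p^2+25pn−9p−56n^2−21n.
The cofactor groups again: 21p^2+25pn−9p−56n^2−21n = 3p(7p−8n−3) + 7n(7p−8n−3); both groups contain (7p−8n−3), giving (3p+7n)(7p−8n−3).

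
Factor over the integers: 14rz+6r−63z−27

(2r−9)(7z+3)

Group as (14rz+6r) + (−63z−27) = 2r(7z+3) − 9(7z+3).
Both groups share the factor (7z+3).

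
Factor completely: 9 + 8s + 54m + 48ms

(6m + 1)(8s + 9)

Group as (48ms + 54m) + (8s + 9) = 6m(8s + 9) + (8s + 9).
Both groups share the factor (8s + 9).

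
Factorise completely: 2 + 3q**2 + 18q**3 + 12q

Group as (18q**3 + 12q) + (3q**2 + 2) = 6q(3q**2 + 2) + (3q**2 + 2).
Both groups share the factor (3q**2 + 2).

(6q + 1)(3q**2 + 2)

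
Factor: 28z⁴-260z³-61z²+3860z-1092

Testing divisors of the constant over divisors of the leading coefficient, z = 2/7 is a root, giving the factor (7z-2) and quotient 4z³-36z²-19z+546.
Next, z = 6 is a root, giving the factor (z-6) and quotient 4z²-12z-91.
The remaining quadratic factors as (2z-13)(2z+7).

(2z+7)(2z-13)(7z-2)(z-6)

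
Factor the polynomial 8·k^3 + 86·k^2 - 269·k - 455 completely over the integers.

Trying the rational-root candidates, k = -13 is a root, giving the factor (k + 13) and quotient 8·k^2 - 18·k - 35.
The remaining quadratic factors as (2·k - 7)(4·k + 5).

(2·k - 7)·(4·k + 5)·(k + 13)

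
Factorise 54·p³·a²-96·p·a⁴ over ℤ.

6·a²·p·(3·p-4·a)·(3·p+4·a)

Factor out 6·p·a², leaving 9·p²-16·a², which is a difference of two squares.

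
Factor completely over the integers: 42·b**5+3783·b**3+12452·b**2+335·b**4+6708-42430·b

By the rational root theorem, b = 13/7 is a root, so (7·b-13) divides it; the quotient is 6·b**4+59·b**3+650·b**2+2986·b-516.
Then b = -6 is a root, giving the factor (b+6) and quotient 6·b**3+23·b**2+512·b-86.
Next, b = 1/6 is a root, so (6·b-1) is a factor; dividing leaves b**2+4·b+86.
The quadratic b**2+4·b+86 has discriminant -328 < 0 and is irreducible over ℤ.

(6·b-1)·(7·b-13)·(b+6)·(b**2+4·b+86)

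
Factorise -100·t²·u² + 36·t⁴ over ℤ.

4·t²·(3·t + 5·u)·(3·t - 5·u)

Factor out 4·t², leaving 9·t² - 25·u², which is a difference of two squares.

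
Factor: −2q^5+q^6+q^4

q^4(q−1)^2

Pull out the common factor q^4, leaving q^2−2q+1.
Recognize a perfect-square trinomial with the parts 1 and q.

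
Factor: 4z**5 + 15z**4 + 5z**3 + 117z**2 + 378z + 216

(4z + 3)(z + 2)(z + 4)(z**2 − 3z + 9)

Among the possible rational roots, z = −4 is a root, giving the factor (z + 4) and quotient 4z**4 − z**3 + 9z**2 + 81z + 54.
Continuing, z = −3/4 is a root, so (4z + 3) is a factor; dividing leaves z**3 − z**2 + 3z + 18.
Then z = −2 is a root, giving the factor (z + 2) and quotient z**2 − 3z + 9.
The quadratic z**2 − 3z + 9 has discriminant −27 < 0 and is irreducible over ℤ.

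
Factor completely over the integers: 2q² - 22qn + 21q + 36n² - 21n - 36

Group: 2q(q - 9n + 12) + (-4n - 3)(q - 9n + 12); both groups contain (q - 9n + 12).

(2q - 4n - 3)(q - 9n + 12)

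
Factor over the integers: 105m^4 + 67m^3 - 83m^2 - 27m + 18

By the rational root theorem, m = -1 is a root, so (m + 1) divides it; the quotient is 105m^3 - 38m^2 - 45m + 18.
Next, m = 3/5 is a root, so (5m - 3) divides it; the quotient is 21m^2 + 5m - 6.
The remaining quadratic factors as (3m + 2)(7m - 3).

(3m + 2)(5m - 3)(7m - 3)(m + 1)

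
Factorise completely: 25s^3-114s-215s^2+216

Among the possible rational roots, s = 9 is a root, so (s-9) divides it; the quotient is 25s^2+10s-24.
The remaining quadratic factors as (5s+6)(5s-4).

(5s+6)(5s-4)(s-9)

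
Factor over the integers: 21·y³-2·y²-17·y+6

Testing divisors of the constant over divisors of the leading coefficient, y = 2/3 is a root, so (3·y-2) is a factor; dividing leaves 7·y²+4·y-3.
The remaining quadratic factors as (y+1)(7·y-3).

(3·y-2)·(7·y-3)·(y+1)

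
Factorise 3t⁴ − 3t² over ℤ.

Pull out the common factor 3t²; t² − 1 is a difference of squares.

3t²(t + 1)(t − 1)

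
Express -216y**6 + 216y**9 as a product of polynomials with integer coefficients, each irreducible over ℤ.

Every term has a factor of 216y**6; factoring it out leaves y**3 - 1.
Recognize a difference of cubes with the parts y and 1.

216y**6(y - 1)(y**2 + y + 1)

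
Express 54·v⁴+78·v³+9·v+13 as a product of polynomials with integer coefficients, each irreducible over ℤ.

(9·v+13)·(6·v³+1)

Group as (54·v⁴+9·v) + (78·v³+13) = 9·v·(6·v³+1) + 13·(6·v³+1).
Both groups share the factor (6·v³+1).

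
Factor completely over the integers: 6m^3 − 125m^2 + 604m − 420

Among the possible rational roots, m = 5/6 is a root, so (6m − 5) is a factor; dividing leaves m^2 − 20m + 84.
The remaining quadratic factors as (m − 14)(m − 6).

(6m − 5)(m − 14)(m − 6)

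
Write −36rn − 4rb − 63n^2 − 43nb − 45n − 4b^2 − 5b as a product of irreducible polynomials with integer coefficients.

−(4r + 7n + 4b + 5)(9n + b)

Group: −4r(9n + b) + (−7n − 4b − 5)(9n + b); both groups contain (9n + b).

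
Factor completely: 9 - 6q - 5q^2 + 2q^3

Among the possible rational roots, q = 1 is a root, so (q - 1) divides it; the quotient is 2q^2 - 3q - 9.
The remaining quadratic factors as (2q + 3)(q - 3).

(2q + 3)(q - 1)(q - 3)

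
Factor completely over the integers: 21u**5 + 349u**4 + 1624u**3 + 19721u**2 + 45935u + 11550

Trying the rational-root candidates, u = -7/3 is a root, giving the factor (3u + 7) and quotient 7u**4 + 100u**3 + 308u**2 + 5855u + 1650.
Next, u = -2/7 is a root, giving the factor (7u + 2) and quotient u**3 + 14u**2 + 40u + 825.
Next, u = -15 is a root, so (u + 15) divides it; the quotient is u**2 - u + 55.
The quadratic u**2 - u + 55 has discriminant -219 < 0 and is irreducible over ℤ.

(3u + 7)(7u + 2)(u + 15)(u**2 - u + 55)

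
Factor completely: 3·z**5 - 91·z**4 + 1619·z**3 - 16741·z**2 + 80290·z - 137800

By the rational root theorem, z = 5 is a root, so (z - 5) is a factor; dividing leaves 3·z**4 - 76·z**3 + 1239·z**2 - 10546·z + 27560.
Continuing, z = 13/3 is a root, so (3·z - 13) divides it; the quotient is z**3 - 21·z**2 + 322·z - 2120.
Next, z = 10 is a root, giving the factor (z - 10) and quotient z**2 - 11·z + 212.
The quadratic z**2 - 11·z + 212 has discriminant -727 < 0 and is irreducible over ℤ.

(3·z - 13)·(z - 10)·(z - 5)·(z**2 - 11·z + 212)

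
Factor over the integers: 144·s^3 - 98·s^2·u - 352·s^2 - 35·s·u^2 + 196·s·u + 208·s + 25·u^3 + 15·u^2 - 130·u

(2·s + u - 2)·(8·s - 5·u)·(9·s - 5·u - 13)

Group: 2·s·(72·s^2 - 85·s·u - 104·s + 25·u^2 + 65·u) + (u - 2)·(72·s^2 - 85·s·u - 104·s + 25·u^2 + 65·u); both groups contain (72·s^2 - 85·s·u - 104·s + 25·u^2 + 65·u), so (2·s + u - 2) is a factor with cofactor 72·s^2 - 85·s·u - 104·s + 25·u^2 + 65·u.
The cofactor groups again: 72·s^2 - 85·s·u - 104·s + 25·u^2 + 65·u = 8·s·(9·s - 5·u - 13) - 5·u·(9·s - 5·u - 13); both groups contain (9·s - 5·u - 13), giving (8·s - 5·u)·(9·s - 5·u - 13).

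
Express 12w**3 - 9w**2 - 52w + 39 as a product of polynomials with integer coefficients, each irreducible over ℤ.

(4w - 3)(3w**2 - 13)

Group as (12w**3 - 52w) + (-9w**2 + 39) = 4w(3w**2 - 13) - 3(3w**2 - 13).
Both groups share the factor (3w**2 - 13).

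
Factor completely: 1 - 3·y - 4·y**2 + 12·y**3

(2·y + 1)·(2·y - 1)·(3·y - 1)

Group as (12·y**3 - 3·y) + (-4·y**2 + 1) = 3·y·(4·y**2 - 1) - (4·y**2 - 1).
Both groups share the factor (4·y**2 - 1).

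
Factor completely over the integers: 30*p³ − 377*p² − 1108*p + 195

Testing divisors of the constant over divisors of the leading coefficient, p = −13/5 is a root, so (5*p + 13) is a factor; dividing leaves 6*p² − 91*p + 15.
The remaining quadratic factors as (6*p − 1)(p − 15).

(5*p + 13)*(6*p − 1)*(p − 15)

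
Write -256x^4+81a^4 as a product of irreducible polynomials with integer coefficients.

Difference of squares twice: with A = 3a and B = 4x, A⁴ − B⁴ = (A² − B²)(A² + B²), and A² − B² factors again.

(3a+4x)(3a-4x)(9a^2+16x^2)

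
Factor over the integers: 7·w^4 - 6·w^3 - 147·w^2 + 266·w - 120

(7·w - 6)·(w + 5)·(w - 1)·(w - 4)

Testing divisors of the constant over divisors of the leading coefficient, w = 6/7 is a root, giving the factor (7·w - 6) and quotient w^3 - 21·w + 20.
Continuing, w = 4 is a root, so (w - 4) divides it; the quotient is w^2 + 4·w - 5.
The remaining quadratic factors as (w + 5)(w - 1).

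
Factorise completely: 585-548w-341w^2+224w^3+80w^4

(4w+13)(4w-5)(5w+9)(w-1)

Trying the rational-root candidates, w = -9/5 is a root, so (5w+9) divides it; the quotient is 16w^3+16w^2-97w+65.
Then w = 5/4 is a root, so (4w-5) is a factor; dividing leaves 4w^2+9w-13.
The remaining quadratic factors as (w-1)(4w+13).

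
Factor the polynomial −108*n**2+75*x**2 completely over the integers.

3*(5*x−6*n)*(5*x+6*n)

Every term has a factor of 3. Then 25*x**2−36*n**2 = (5*x)² − (6*n)².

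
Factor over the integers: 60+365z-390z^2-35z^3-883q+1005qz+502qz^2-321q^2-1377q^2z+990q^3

(11q-z-12)(15q-7z-1)(6q-5z+5)

Group: 11q(90q^2-117qz+69q+35z^2-30z-5) + (-z-12)(90q^2-117qz+69q+35z^2-30z-5); both groups contain (90q^2-117qz+69q+35z^2-30z-5), so (11q-z-12) is a factor with cofactor 90q^2-117qz+69q+35z^2-30z-5.
The cofactor groups again: 90q^2-117qz+69q+35z^2-30z-5 = 15q(6q-5z+5) + (-7z-1)(6q-5z+5); both groups contain (6q-5z+5), giving (15q-7z-1)(6q-5z+5).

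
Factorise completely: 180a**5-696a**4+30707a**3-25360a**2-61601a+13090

(5a-1)(6a+7)(6a-11)(a**2-3a+170)

Testing divisors of the constant over divisors of the leading coefficient, a = 11/6 is a root, so (6a-11) divides it; the quotient is 30a**4-61a**3+5006a**2+4951a-1190.
Then a = 1/5 is a root, so (5a-1) divides it; the quotient is 6a**3-11a**2+999a+1190.
Then a = -7/6 is a root, so (6a+7) is a factor; dividing leaves a**2-3a+170.
The quadratic a**2-3a+170 has discriminant -671 < 0 and is irreducible over ℤ.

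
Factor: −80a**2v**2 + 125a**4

5a**2(5a + 4v)(5a − 4v)

Every term has a factor of 5a**2. Then 25a**2 − 16v**2 = (5a)² − (4v)².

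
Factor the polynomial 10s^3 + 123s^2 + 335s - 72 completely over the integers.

(2s + 9)(5s - 1)(s + 8)

Among the possible rational roots, s = -9/2 is a root, so (2s + 9) divides it; the quotient is 5s^2 + 39s - 8.
The remaining quadratic factors as (s + 8)(5s - 1).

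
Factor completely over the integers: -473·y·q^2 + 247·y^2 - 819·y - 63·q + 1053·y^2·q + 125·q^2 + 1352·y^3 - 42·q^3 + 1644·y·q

Group: 13·y·(104·y^2 + 73·y·q + 19·y - 42·q^2 + 125·q - 63) + q·(104·y^2 + 73·y·q + 19·y - 42·q^2 + 125·q - 63); both groups contain (104·y^2 + 73·y·q + 19·y - 42·q^2 + 125·q - 63), so (13·y + q) is a factor with cofactor 104·y^2 + 73·y·q + 19·y - 42·q^2 + 125·q - 63.
The cofactor groups again: 104·y^2 + 73·y·q + 19·y - 42·q^2 + 125·q - 63 = 13·y·(8·y - 3·q + 7) + (14·q - 9)·(8·y - 3·q + 7); both groups contain (8·y - 3·q + 7), giving (13·y + 14·q - 9)·(8·y - 3·q + 7).

(8·y - 3·q + 7)·(13·y + 14·q - 9)·(13·y + q)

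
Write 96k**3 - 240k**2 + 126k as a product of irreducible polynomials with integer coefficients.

Pull out the common factor 6k, then factor the remaining trinomial.

6k(4k - 3)(4k - 7)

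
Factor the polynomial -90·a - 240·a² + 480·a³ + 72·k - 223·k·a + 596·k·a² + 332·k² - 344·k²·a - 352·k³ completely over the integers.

Group: 11·k·(-32·k² - 8·k·a + 36·k + 60·a² - 45·a) + (8·a + 2)·(-32·k² - 8·k·a + 36·k + 60·a² - 45·a); both groups contain (-32·k² - 8·k·a + 36·k + 60·a² - 45·a), so (11·k + 8·a + 2) is a factor with cofactor -32·k² - 8·k·a + 36·k + 60·a² - 45·a.
The cofactor groups again: -32·k² - 8·k·a + 36·k + 60·a² - 45·a = -4·k·(8·k + 12·a - 9) + 5·a·(8·k + 12·a - 9); both groups contain (8·k + 12·a - 9), giving -(4·k - 5·a)·(8·k + 12·a - 9).

-(4·k - 5·a)·(8·k + 12·a - 9)·(11·k + 8·a + 2)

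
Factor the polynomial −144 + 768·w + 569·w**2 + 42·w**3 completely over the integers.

Testing divisors of the constant over divisors of the leading coefficient, w = −12 is a root, so (w + 12) divides it; the quotient is 42·w**2 + 65·w − 12.
The remaining quadratic factors as (6·w − 1)(7·w + 12).

(6·w − 1)·(7·w + 12)·(w + 12)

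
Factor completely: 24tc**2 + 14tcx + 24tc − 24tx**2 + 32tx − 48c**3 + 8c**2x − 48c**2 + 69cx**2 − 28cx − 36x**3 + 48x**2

(2t − 4c + 3x)(3c + 4x)(4c − 3x + 4)

Group: 4c(6tc + 8tx − 12c**2 − 7cx + 12x**2) + (−3x + 4)(6tc + 8tx − 12c**2 − 7cx + 12x**2); both groups contain (6tc + 8tx − 12c**2 − 7cx + 12x**2), so (4c − 3x + 4) is a factor with cofactor 6tc + 8tx − 12c**2 − 7cx + 12x**2.
The cofactor groups again: 6tc + 8tx − 12c**2 − 7cx + 12x**2 = 2t(3c + 4x) + (−4c + 3x)(3c + 4x); both groups contain (3c + 4x), giving (2t − 4c + 3x)(3c + 4x).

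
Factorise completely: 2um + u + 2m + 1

Group as (2um + u) + (2m + 1) = u(2m + 1) + (2m + 1).
Both groups share the factor (2m + 1).

(2m + 1)(u + 1)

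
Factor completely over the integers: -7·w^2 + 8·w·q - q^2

-(7·w - q)·(w - q)

Group: -w·(7·w - q) + q·(7·w - q); both groups contain (7·w - q).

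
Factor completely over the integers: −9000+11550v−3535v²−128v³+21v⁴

By the rational root theorem, v = 10/7 is a root, so (7v−10) divides it; the quotient is 3v³−14v²−525v+900.
Continuing, v = 5/3 is a root, giving the factor (3v−5) and quotient v²−3v−180.
The remaining quadratic factors as (v−15)(v+12).

(3v−5)(7v−10)(v+12)(v−15)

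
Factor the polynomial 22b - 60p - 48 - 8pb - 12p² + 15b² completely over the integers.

Group: -2p(6p - 5b + 6) + (-3b - 8)(6p - 5b + 6); both groups contain (6p - 5b + 6).

-(6p - 5b + 6)(2p + 3b + 8)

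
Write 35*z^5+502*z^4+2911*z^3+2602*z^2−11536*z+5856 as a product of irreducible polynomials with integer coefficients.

Among the possible rational roots, z = 4/5 is a root, giving the factor (5*z−4) and quotient 7*z^4+106*z^3+667*z^2+1054*z−1464.
Continuing, z = −4 is a root, giving the factor (z+4) and quotient 7*z^3+78*z^2+355*z−366.
Continuing, z = 6/7 is a root, giving the factor (7*z−6) and quotient z^2+12*z+61.
The quadratic z^2+12*z+61 has discriminant −100 < 0 and is irreducible over ℤ.

(5*z−4)*(7*z−6)*(z+4)*(z^2+12*z+61)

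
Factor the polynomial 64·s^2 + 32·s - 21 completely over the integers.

Need a pair with product 64·(-21) = -1344 and sum 32: that's 56 and -24.
Split the middle term: 64·s^2 + 56·s - 24·s - 21 = 8·s·(8·s + 7) - 3·(8·s + 7).

(8·s + 7)·(8·s - 3)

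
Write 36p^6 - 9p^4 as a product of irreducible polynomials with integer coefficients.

Factor out 9p^4 first: what remains is 4p^2 - 1.
Recognize a difference of squares with the parts 2p and 1.

9p^4(2p + 1)(2p - 1)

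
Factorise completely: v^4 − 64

Substitute u = v^2 to get a quadratic in u, then factor.
v^2 + 8 is irreducible over ℤ (always positive, so no real roots).
v^2 − 8 is irreducible over ℤ (8 is not a perfect square).

(v^2 + 8)(v^2 − 8)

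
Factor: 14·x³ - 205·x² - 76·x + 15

Testing divisors of the constant over divisors of the leading coefficient, x = 15 is a root, so (x - 15) divides it; the quotient is 14·x² + 5·x - 1.
The remaining quadratic factors as (2·x + 1)(7·x - 1).

(2·x + 1)·(7·x - 1)·(x - 15)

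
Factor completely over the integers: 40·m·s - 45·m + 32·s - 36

(5·m + 4)·(8·s - 9)

Group as (40·m·s - 45·m) + (32·s - 36) = 5·m·(8·s - 9) + 4·(8·s - 9).
Both groups share the factor (8·s - 9).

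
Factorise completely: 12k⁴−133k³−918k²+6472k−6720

Among the possible rational roots, k = −8 is a root, so (k+8) divides it; the quotient is 12k³−229k²+914k−840.
Continuing, k = 4/3 is a root, giving the factor (3k−4) and quotient 4k²−71k+210.
The remaining quadratic factors as (4k−15)(k−14).

(3k−4)(4k−15)(k+8)(k−14)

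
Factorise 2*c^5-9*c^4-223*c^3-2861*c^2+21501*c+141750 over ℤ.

(2*c+9)*(c-14)*(c-9)*(c^2+14*c+125)

Trying the rational-root candidates, c = -9/2 is a root, so (2*c+9) divides it; the quotient is c^4-9*c^3-71*c^2-1111*c+15750.
Next, c = 14 is a root, so (c-14) is a factor; dividing leaves c^3+5*c^2-c-1125.
Next, c = 9 is a root, giving the factor (c-9) and quotient c^2+14*c+125.
The quadratic c^2+14*c+125 has discriminant -304 < 0 and is irreducible over ℤ.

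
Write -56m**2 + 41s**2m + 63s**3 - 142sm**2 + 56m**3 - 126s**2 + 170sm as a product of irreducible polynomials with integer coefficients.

Group: 7s(9s**2 + 11sm - 18s - 14m**2 + 14m) - 4m(9s**2 + 11sm - 18s - 14m**2 + 14m); both groups contain (9s**2 + 11sm - 18s - 14m**2 + 14m), so (7s - 4m) is a factor with cofactor 9s**2 + 11sm - 18s - 14m**2 + 14m.
The cofactor groups again: 9s**2 + 11sm - 18s - 14m**2 + 14m = 9s(s + 2m - 2) - 7m(s + 2m - 2); both groups contain (s + 2m - 2), giving (9s - 7m)(s + 2m - 2).

(7s - 4m)(9s - 7m)(s + 2m - 2)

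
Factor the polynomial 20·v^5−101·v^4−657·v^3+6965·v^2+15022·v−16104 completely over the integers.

(4·v+11)·(5·v−4)·(v+6)·(v^2−13·v+61)

By the rational root theorem, v = −11/4 is a root, giving the factor (4·v+11) and quotient 5·v^4−39·v^3−57·v^2+1898·v−1464.
Continuing, v = −6 is a root, so (v+6) is a factor; dividing leaves 5·v^3−69·v^2+357·v−244.
Next, v = 4/5 is a root, so (5·v−4) is a factor; dividing leaves v^2−13·v+61.
The quadratic v^2−13·v+61 has discriminant −75 < 0 and is irreducible over ℤ.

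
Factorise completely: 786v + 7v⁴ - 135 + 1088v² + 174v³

(7v - 1)(v + 1)(v + 15)(v + 9)

Among the possible rational roots, v = -9 is a root, so (v + 9) is a factor; dividing leaves 7v³ + 111v² + 89v - 15.
Then v = 1/7 is a root, giving the factor (7v - 1) and quotient v² + 16v + 15.
The remaining quadratic factors as (v + 1)(v + 15).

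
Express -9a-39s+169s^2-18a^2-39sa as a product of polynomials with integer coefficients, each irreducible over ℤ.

Group: 13s(13s+3a) + (-6a-3)(13s+3a); both groups contain (13s+3a).

(13s-6a-3)(13s+3a)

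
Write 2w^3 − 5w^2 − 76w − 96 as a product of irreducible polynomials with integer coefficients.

Among the possible rational roots, w = 8 is a root, so (w − 8) divides it; the quotient is 2w^2 + 11w + 12.
The remaining quadratic factors as (2w + 3)(w + 4).

(2w + 3)(w + 4)(w − 8)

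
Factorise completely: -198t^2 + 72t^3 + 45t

Pull out the common factor 9t, then factor the remaining trinomial.

9t(2t - 5)(4t - 1)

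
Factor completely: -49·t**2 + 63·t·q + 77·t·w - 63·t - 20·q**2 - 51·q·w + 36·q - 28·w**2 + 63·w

-(7·t - 4·q - 7·w)·(7·t - 5·q - 4·w + 9)

Group: -7·t·(7·t - 5·q - 4·w + 9) + (4·q + 7·w)·(7·t - 5·q - 4·w + 9); both groups contain (7·t - 5·q - 4·w + 9).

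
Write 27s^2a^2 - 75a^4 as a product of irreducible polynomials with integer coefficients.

Factor out 3a^2, leaving 9s^2 - 25a^2, which is a difference of two squares.

3a^2(3s - 5a)(3s + 5a)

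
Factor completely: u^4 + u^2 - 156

Substitute w = u^2 to get a quadratic in w, then factor.
u^2 - 12 is irreducible over ℤ (12 is not a perfect square).
u^2 + 13 is irreducible over ℤ (always positive, so no real roots).

(u^2 + 13)*(u^2 - 12)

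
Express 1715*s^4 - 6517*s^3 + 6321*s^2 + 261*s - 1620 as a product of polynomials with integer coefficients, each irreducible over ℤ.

(5*s - 4)*(7*s + 3)*(7*s - 15)*(7*s - 9)

Among the possible rational roots, s = 9/7 is a root, giving the factor (7*s - 9) and quotient 245*s^3 - 616*s^2 + 111*s + 180.
Continuing, s = -3/7 is a root, giving the factor (7*s + 3) and quotient 35*s^2 - 103*s + 60.
The remaining quadratic factors as (5*s - 4)(7*s - 15).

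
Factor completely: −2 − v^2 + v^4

(v^2 + 1)(v^2 − 2)

Substitute u = v^2 to get a quadratic in u, then factor.
v^2 + 1 is irreducible over ℤ (sum of squares).
v^2 − 2 is irreducible over ℤ (2 is not a perfect square).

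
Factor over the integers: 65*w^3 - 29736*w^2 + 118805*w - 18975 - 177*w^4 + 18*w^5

(3*w - 11)*(6*w - 1)*(w - 15)*(w^2 + 9*w + 115)

By the rational root theorem, w = 15 is a root, so (w - 15) is a factor; dividing leaves 18*w^4 + 93*w^3 + 1460*w^2 - 7836*w + 1265.
Then w = 11/3 is a root, so (3*w - 11) divides it; the quotient is 6*w^3 + 53*w^2 + 681*w - 115.
Next, w = 1/6 is a root, so (6*w - 1) is a factor; dividing leaves w^2 + 9*w + 115.
The quadratic w^2 + 9*w + 115 has discriminant -379 < 0 and is irreducible over ℤ.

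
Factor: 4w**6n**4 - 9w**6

Factor out w**6 first: what remains is 4n**4 - 9.
Recognize a difference of squares with the parts 2n**2 and 3.

w**6(2n**2 + 3)(2n**2 - 3)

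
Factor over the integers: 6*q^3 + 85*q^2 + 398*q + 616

(2*q + 11)*(3*q + 14)*(q + 4)

Among the possible rational roots, q = -11/2 is a root, giving the factor (2*q + 11) and quotient 3*q^2 + 26*q + 56.
The remaining quadratic factors as (q + 4)(3*q + 14).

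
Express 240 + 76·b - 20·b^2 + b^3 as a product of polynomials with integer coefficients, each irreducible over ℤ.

Among the possible rational roots, b = 12 is a root, so (b - 12) divides it; the quotient is b^2 - 8·b - 20.
The remaining quadratic factors as (b - 10)(b + 2).

(b + 2)·(b - 10)·(b - 12)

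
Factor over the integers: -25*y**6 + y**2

Every term has a factor of y**2; factoring it out leaves -25*y**4 + 1.
Recognize a difference of squares with the parts 1 and 5*y**2.

-y**2*(5*y**2 + 1)*(5*y**2 - 1)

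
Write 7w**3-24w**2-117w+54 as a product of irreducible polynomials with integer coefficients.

(7w-3)(w+3)(w-6)

Trying the rational-root candidates, w = -3 is a root, so (w+3) is a factor; dividing leaves 7w**2-45w+18.
The remaining quadratic factors as (7w-3)(w-6).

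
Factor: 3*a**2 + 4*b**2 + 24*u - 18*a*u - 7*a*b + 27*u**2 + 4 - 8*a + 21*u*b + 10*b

Group: a*(3*a - 9*u - 4*b - 2) + (-3*u - b - 2)*(3*a - 9*u - 4*b - 2); both groups contain (3*a - 9*u - 4*b - 2).

(3*a - 9*u - 4*b - 2)*(a - 3*u - b - 2)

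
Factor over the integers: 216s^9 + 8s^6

Every term has a factor of 8s^6; factoring it out leaves 27s^3 + 1.
Recognize a sum of cubes with the parts 1 and 3s.

8s^6(3s + 1)(9s^2 - 3s + 1)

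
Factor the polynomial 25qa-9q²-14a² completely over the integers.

Group: -9q(q-2a) + 7a(q-2a); both groups contain (q-2a).

-(q-2a)(9q-7a)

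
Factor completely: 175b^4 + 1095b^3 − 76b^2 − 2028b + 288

Testing divisors of the constant over divisors of the leading coefficient, b = −6 is a root, giving the factor (b + 6) and quotient 175b^3 + 45b^2 − 346b + 48.
Next, b = 1/7 is a root, so (7b − 1) is a factor; dividing leaves 25b^2 + 10b − 48.
The remaining quadratic factors as (5b − 6)(5b + 8).

(5b + 8)(5b − 6)(7b − 1)(b + 6)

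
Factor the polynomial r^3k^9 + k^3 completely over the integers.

k^3(rk^2 + 1)(r^2k^4 - rk^2 + 1)

Factor out k^3 first: what remains is r^3k^6 + 1.
Recognize a sum of cubes with the parts rk^2 and 1.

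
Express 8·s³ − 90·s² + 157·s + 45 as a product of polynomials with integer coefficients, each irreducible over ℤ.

By the rational root theorem, s = −1/4 is a root, so (4·s + 1) divides it; the quotient is 2·s² − 23·s + 45.
The remaining quadratic factors as (s − 9)(2·s − 5).

(2·s − 5)·(4·s + 1)·(s − 9)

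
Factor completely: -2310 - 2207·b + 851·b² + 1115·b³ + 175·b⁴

(5·b + 6)·(5·b - 7)·(7·b + 11)·(b + 5)

Among the possible rational roots, b = -6/5 is a root, so (5·b + 6) divides it; the quotient is 35·b³ + 181·b² - 47·b - 385.
Continuing, b = 7/5 is a root, so (5·b - 7) divides it; the quotient is 7·b² + 46·b + 55.
The remaining quadratic factors as (7·b + 11)(b + 5).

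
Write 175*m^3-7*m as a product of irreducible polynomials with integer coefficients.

Pull out the common factor 7*m; 25*m^2-1 is a difference of squares.

7*m*(5*m+1)*(5*m-1)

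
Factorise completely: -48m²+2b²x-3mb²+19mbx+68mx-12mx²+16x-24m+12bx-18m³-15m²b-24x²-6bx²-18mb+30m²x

-(3m-2x)(2m+b+4)(3m+b-3x+2)

Group: 3m(-6m²-5mb+6mx-16m-b²+3bx-6b+12x-8) - 2x(-6m²-5mb+6mx-16m-b²+3bx-6b+12x-8); both groups contain (-6m²-5mb+6mx-16m-b²+3bx-6b+12x-8), so (3m-2x) is a factor with cofactor -6m²-5mb+6mx-16m-b²+3bx-6b+12x-8.
The cofactor groups again: -6m²-5mb+6mx-16m-b²+3bx-6b+12x-8 = -2m(3m+b-3x+2) + (-b-4)(3m+b-3x+2); both groups contain (3m+b-3x+2), giving -(2m+b+4)(3m+b-3x+2).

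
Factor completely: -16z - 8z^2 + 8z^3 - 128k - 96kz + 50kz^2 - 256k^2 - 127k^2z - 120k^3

-(3k + 4z + 4)(5k - 2z + 4)(8k + z)

Group: 3k(-40k^2 + 11kz - 32k + 2z^2 - 4z) + (4z + 4)(-40k^2 + 11kz - 32k + 2z^2 - 4z); both groups contain (-40k^2 + 11kz - 32k + 2z^2 - 4z), so (3k + 4z + 4) is a factor with cofactor -40k^2 + 11kz - 32k + 2z^2 - 4z.
The cofactor groups again: -40k^2 + 11kz - 32k + 2z^2 - 4z = -8k(5k - 2z + 4) - z(5k - 2z + 4); both groups contain (5k - 2z + 4), giving -(8k + z)(5k - 2z + 4).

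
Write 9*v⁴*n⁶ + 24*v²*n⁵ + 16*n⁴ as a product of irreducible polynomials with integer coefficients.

Pull out the common factor n⁴, leaving 9*v⁴*n² + 24*v²*n + 16.
Recognize a perfect-square trinomial with the parts 4 and 3*v²*n.

n⁴*(3*v²*n + 4)²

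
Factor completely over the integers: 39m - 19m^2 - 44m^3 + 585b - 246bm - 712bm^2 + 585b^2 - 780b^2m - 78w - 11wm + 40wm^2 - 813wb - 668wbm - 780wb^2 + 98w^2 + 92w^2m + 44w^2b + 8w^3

Group: 4w(2w^2 + 11wb + 21wm + 26w - 195b^2 - 178bm - 195b - 11m^2 - 13m) + (4m - 3)(2w^2 + 11wb + 21wm + 26w - 195b^2 - 178bm - 195b - 11m^2 - 13m); both groups contain (2w^2 + 11wb + 21wm + 26w - 195b^2 - 178bm - 195b - 11m^2 - 13m), so (4w + 4m - 3) is a factor with cofactor 2w^2 + 11wb + 21wm + 26w - 195b^2 - 178bm - 195b - 11m^2 - 13m.
The cofactor groups again: 2w^2 + 11wb + 21wm + 26w - 195b^2 - 178bm - 195b - 11m^2 - 13m = w(2w - 15b - m) + (13b + 11m + 13)(2w - 15b - m); both groups contain (2w - 15b - m), giving (w + 13b + 11m + 13)(2w - 15b - m).

(2w - 15b - m)(w + 13b + 11m + 13)(4w + 4m - 3)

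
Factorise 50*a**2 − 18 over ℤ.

Pull out the common factor 2; 25*a**2 − 9 is a difference of squares.

2*(5*a + 3)*(5*a − 3)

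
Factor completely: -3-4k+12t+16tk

Group as (16tk+12t) + (-4k-3) = 4t(4k+3) - (4k+3).
Both groups share the factor (4k+3).

(4k+3)(4t-1)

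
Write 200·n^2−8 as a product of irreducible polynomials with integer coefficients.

8·(5·n+1)·(5·n−1)

Pull out the common factor 8; 25·n^2−1 is a difference of squares.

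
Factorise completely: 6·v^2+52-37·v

Need a pair with product 6·52 = 312 and sum -37: that's -24 and -13.
Split the middle term: 6·v^2-24·v - 13·v+52 = 6·v·(v-4) - 13·(v-4).

(6·v-13)·(v-4)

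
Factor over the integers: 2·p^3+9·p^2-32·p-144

(2·p+9)·(p+4)·(p-4)

Trying the rational-root candidates, p = 4 is a root, so (p-4) divides it; the quotient is 2·p^2+17·p+36.
The remaining quadratic factors as (2·p+9)(p+4).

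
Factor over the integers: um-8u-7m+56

Group as (um-8u) + (-7m+56) = u(m-8) - 7(m-8).
Both groups share the factor (m-8).

(m-8)(u-7)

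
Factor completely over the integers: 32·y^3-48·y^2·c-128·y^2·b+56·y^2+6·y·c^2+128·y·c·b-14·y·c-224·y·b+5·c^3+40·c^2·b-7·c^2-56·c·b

(4·y-5·c+7)·(2·y-c-8·b)·(4·y+c)

Group: 4·y·(8·y^2-14·y·c-32·y·b+14·y+5·c^2+40·c·b-7·c-56·b) + c·(8·y^2-14·y·c-32·y·b+14·y+5·c^2+40·c·b-7·c-56·b); both groups contain (8·y^2-14·y·c-32·y·b+14·y+5·c^2+40·c·b-7·c-56·b), so (4·y+c) is a factor with cofactor 8·y^2-14·y·c-32·y·b+14·y+5·c^2+40·c·b-7·c-56·b.
The cofactor groups again: 8·y^2-14·y·c-32·y·b+14·y+5·c^2+40·c·b-7·c-56·b = 4·y·(2·y-c-8·b) + (-5·c+7)·(2·y-c-8·b); both groups contain (2·y-c-8·b), giving (4·y-5·c+7)·(2·y-c-8·b).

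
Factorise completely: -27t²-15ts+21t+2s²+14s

Group: -9t(3t+2s) + (s+7)(3t+2s); both groups contain (3t+2s).

-(9t-s-7)(3t+2s)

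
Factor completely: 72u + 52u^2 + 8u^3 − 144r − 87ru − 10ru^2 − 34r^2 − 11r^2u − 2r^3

Group: r(−2r^2 − 3ru − 18r + 2u^2 + 9u) + (4u + 8)(−2r^2 − 3ru − 18r + 2u^2 + 9u); both groups contain (−2r^2 − 3ru − 18r + 2u^2 + 9u), so (r + 4u + 8) is a factor with cofactor −2r^2 − 3ru − 18r + 2u^2 + 9u.
The cofactor groups again: −2r^2 − 3ru − 18r + 2u^2 + 9u = −r(2r − u) + (−2u − 9)(2r − u); both groups contain (2r − u), giving −(r + 2u + 9)(2r − u).

−(2r − u)(r + 2u + 9)(r + 4u + 8)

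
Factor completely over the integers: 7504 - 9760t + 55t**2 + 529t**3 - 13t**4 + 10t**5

(2t - 7)(5t - 4)(t + 4)(t**2 - t + 67)

By the rational root theorem, t = 4/5 is a root, giving the factor (5t - 4) and quotient 2t**4 - t**3 + 105t**2 + 95t - 1876.
Then t = -4 is a root, so (t + 4) divides it; the quotient is 2t**3 - 9t**2 + 141t - 469.
Continuing, t = 7/2 is a root, giving the factor (2t - 7) and quotient t**2 - t + 67.
The quadratic t**2 - t + 67 has discriminant -267 < 0 and is irreducible over ℤ.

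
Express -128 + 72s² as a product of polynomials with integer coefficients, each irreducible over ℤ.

Factor out 8, leaving 9s² - 16, which is a difference of two squares.

8(3s + 4)(3s - 4)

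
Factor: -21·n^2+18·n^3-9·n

3·n·(2·n-3)·(3·n+1)

Pull out the common factor 3·n, then factor the remaining trinomial.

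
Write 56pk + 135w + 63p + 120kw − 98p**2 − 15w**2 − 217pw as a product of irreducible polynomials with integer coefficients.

Group: −14p(7p + 15w) + (8k − w + 9)(7p + 15w); both groups contain (7p + 15w).

−(14p − 8k + w − 9)(7p + 15w)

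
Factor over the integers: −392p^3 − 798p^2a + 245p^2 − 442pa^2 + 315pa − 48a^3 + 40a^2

−(8p + 6a − 5)(7p + 8a)(7p + a)

Group: 7p(−56p^2 − 50pa + 35p − 6a^2 + 5a) + 8a(−56p^2 − 50pa + 35p − 6a^2 + 5a); both groups contain (−56p^2 − 50pa + 35p − 6a^2 + 5a), so (7p + 8a) is a factor with cofactor −56p^2 − 50pa + 35p − 6a^2 + 5a.
The cofactor groups again: −56p^2 − 50pa + 35p − 6a^2 + 5a = −7p(8p + 6a − 5) − a(8p + 6a − 5); both groups contain (8p + 6a − 5), giving −(7p + a)(8p + 6a − 5).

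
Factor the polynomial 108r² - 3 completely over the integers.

3(6r + 1)(6r - 1)

Factor out 3, leaving 36r² - 1, which is a difference of two squares.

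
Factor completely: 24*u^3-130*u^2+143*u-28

(4*u-1)*(6*u-7)*(u-4)

Among the possible rational roots, u = 4 is a root, so (u-4) is a factor; dividing leaves 24*u^2-34*u+7.
The remaining quadratic factors as (4*u-1)(6*u-7).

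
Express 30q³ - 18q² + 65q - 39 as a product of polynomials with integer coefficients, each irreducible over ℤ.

(5q - 3)(6q² + 13)

Group as (30q³ + 65q) + (-18q² - 39) = 5q(6q² + 13) - 3(6q² + 13).
Both groups share the factor (6q² + 13).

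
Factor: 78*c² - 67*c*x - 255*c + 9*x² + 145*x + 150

Group: 13*c*(6*c - x - 15) + (-9*x - 10)*(6*c - x - 15); both groups contain (6*c - x - 15).

(13*c - 9*x - 10)*(6*c - x - 15)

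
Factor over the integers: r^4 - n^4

(r - n)·(r + n)·(r^2 + n^2)

Write as (r^2)² − (n^2)², then factor r^2 - n^2 once more.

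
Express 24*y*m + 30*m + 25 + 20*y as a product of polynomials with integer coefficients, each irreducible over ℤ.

(4*y + 5)*(6*m + 5)

Group as (24*y*m + 20*y) + (30*m + 25) = 4*y*(6*m + 5) + 5*(6*m + 5).
Both groups share the factor (6*m + 5).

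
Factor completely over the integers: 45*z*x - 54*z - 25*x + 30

Group as (45*z*x - 54*z) + (-25*x + 30) = 9*z*(5*x - 6) - 5*(5*x - 6).
Both groups share the factor (5*x - 6).

(5*x - 6)*(9*z - 5)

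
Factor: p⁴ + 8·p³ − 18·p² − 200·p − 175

(p + 1)·(p + 5)·(p + 7)·(p − 5)

Among the possible rational roots, p = 5 is a root, giving the factor (p − 5) and quotient p³ + 13·p² + 47·p + 35.
Next, p = −5 is a root, so (p + 5) divides it; the quotient is p² + 8·p + 7.
The remaining quadratic factors as (p + 7)(p + 1).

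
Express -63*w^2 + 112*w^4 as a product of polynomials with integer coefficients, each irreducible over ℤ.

7*w^2*(4*w + 3)*(4*w - 3)

Pull out the common factor 7*w^2; 16*w^2 - 9 is a difference of squares.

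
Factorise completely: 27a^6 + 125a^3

Every term has a factor of a^3; factoring it out leaves 27a^3 + 125.
Recognize a sum of cubes with the parts 3a and 5.

a^3(3a + 5)(9a^2 - 15a + 25)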